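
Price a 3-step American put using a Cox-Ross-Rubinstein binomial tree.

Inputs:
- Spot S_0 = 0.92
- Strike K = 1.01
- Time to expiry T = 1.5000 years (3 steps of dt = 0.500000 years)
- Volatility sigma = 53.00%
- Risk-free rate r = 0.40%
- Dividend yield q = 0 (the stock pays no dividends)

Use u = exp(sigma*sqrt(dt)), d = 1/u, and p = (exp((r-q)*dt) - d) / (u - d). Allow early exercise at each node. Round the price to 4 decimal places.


Answer: Price = V(0,0) = 0.3066

Derivation:
dt = T/N = 0.500000
u = exp(sigma*sqrt(dt)) = 1.454652; d = 1/u = 0.687450
p = (exp((r-q)*dt) - d) / (u - d) = 0.409999
Discount per step: exp(-r*dt) = 0.998002
Stock lattice S(k, i) with i counting down-moves:
  k=0: S(0,0) = 0.9200
  k=1: S(1,0) = 1.3383; S(1,1) = 0.6325
  k=2: S(2,0) = 1.9467; S(2,1) = 0.9200; S(2,2) = 0.4348
  k=3: S(3,0) = 2.8318; S(3,1) = 1.3383; S(3,2) = 0.6325; S(3,3) = 0.2989
Terminal payoffs V(N, i) = max(K - S_T, 0):
  V(3,0) = 0.000000; V(3,1) = 0.000000; V(3,2) = 0.377546; V(3,3) = 0.711111
Backward induction: V(k, i) = exp(-r*dt) * [p * V(k+1, i) + (1-p) * V(k+1, i+1)]; then take max(V_cont, immediate exercise) for American.
  V(2,0) = exp(-r*dt) * [p*0.000000 + (1-p)*0.000000] = 0.000000; exercise = 0.000000; V(2,0) = max -> 0.000000
  V(2,1) = exp(-r*dt) * [p*0.000000 + (1-p)*0.377546] = 0.222308; exercise = 0.090000; V(2,1) = max -> 0.222308
  V(2,2) = exp(-r*dt) * [p*0.377546 + (1-p)*0.711111] = 0.573202; exercise = 0.575220; V(2,2) = max -> 0.575220
  V(1,0) = exp(-r*dt) * [p*0.000000 + (1-p)*0.222308] = 0.130900; exercise = 0.000000; V(1,0) = max -> 0.130900
  V(1,1) = exp(-r*dt) * [p*0.222308 + (1-p)*0.575220] = 0.429666; exercise = 0.377546; V(1,1) = max -> 0.429666
  V(0,0) = exp(-r*dt) * [p*0.130900 + (1-p)*0.429666] = 0.306558; exercise = 0.090000; V(0,0) = max -> 0.306558


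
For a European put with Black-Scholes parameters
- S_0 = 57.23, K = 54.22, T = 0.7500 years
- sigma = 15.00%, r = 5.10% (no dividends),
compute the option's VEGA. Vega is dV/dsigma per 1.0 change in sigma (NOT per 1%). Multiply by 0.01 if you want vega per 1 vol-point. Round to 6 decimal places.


Answer: Vega = 14.639815

Derivation:
d1 = 0.7753113008; d2 = 0.6454074902
phi(d1) = 0.2953800816; exp(-qT) = 1.0000000000; exp(-rT) = 0.9624722927
Vega = S * exp(-qT) * phi(d1) * sqrt(T) = 57.2300 * 1.0000000000 * 0.2953800816 * 0.8660254038 = 14.639815


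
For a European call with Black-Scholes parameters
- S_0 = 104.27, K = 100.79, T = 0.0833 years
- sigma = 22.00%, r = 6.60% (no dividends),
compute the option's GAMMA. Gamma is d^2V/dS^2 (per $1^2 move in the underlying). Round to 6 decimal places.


d1 = 0.6529280211; d2 = 0.5894321945
phi(d1) = 0.3223568770; exp(-qT) = 1.0000000000; exp(-rT) = 0.9945172852
Gamma = exp(-qT) * phi(d1) / (S * sigma * sqrt(T)) = 1.0000000000 * 0.3223568770 / (104.2700 * 0.2200 * 0.2886173938) = 0.048689

Answer: Gamma = 0.048689


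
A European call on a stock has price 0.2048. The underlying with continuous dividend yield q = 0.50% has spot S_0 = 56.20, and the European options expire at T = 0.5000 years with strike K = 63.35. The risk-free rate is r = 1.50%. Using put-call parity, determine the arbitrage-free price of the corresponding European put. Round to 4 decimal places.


Answer: Put price = 7.0218

Derivation:
Put-call parity: C - P = S_0 * exp(-qT) - K * exp(-rT).
S_0 * exp(-qT) = 56.2000 * 0.99750312 = 56.05967548
K * exp(-rT) = 63.3500 * 0.99252805 = 62.87665227
P = C - S*exp(-qT) + K*exp(-rT)
P = 0.2048 - 56.05967548 + 62.87665227 = 7.0218


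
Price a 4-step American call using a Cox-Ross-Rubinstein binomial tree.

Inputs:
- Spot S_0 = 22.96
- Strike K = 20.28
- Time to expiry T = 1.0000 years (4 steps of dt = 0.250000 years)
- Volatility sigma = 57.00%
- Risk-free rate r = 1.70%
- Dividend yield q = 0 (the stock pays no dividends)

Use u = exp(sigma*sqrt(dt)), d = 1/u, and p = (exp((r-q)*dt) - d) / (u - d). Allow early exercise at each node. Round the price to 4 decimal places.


dt = T/N = 0.250000
u = exp(sigma*sqrt(dt)) = 1.329762; d = 1/u = 0.752014
p = (exp((r-q)*dt) - d) / (u - d) = 0.436600
Discount per step: exp(-r*dt) = 0.995759
Stock lattice S(k, i) with i counting down-moves:
  k=0: S(0,0) = 22.9600
  k=1: S(1,0) = 30.5313; S(1,1) = 17.2662
  k=2: S(2,0) = 40.5994; S(2,1) = 22.9600; S(2,2) = 12.9845
  k=3: S(3,0) = 53.9876; S(3,1) = 30.5313; S(3,2) = 17.2662; S(3,3) = 9.7645
  k=4: S(4,0) = 71.7906; S(4,1) = 40.5994; S(4,2) = 22.9600; S(4,3) = 12.9845; S(4,4) = 7.3430
Terminal payoffs V(N, i) = max(S_T - K, 0):
  V(4,0) = 51.510602; V(4,1) = 20.319412; V(4,2) = 2.680000; V(4,3) = 0.000000; V(4,4) = 0.000000
Backward induction: V(k, i) = exp(-r*dt) * [p * V(k+1, i) + (1-p) * V(k+1, i+1)]; then take max(V_cont, immediate exercise) for American.
  V(3,0) = exp(-r*dt) * [p*51.510602 + (1-p)*20.319412] = 33.793563; exercise = 33.707556; V(3,0) = max -> 33.793563
  V(3,1) = exp(-r*dt) * [p*20.319412 + (1-p)*2.680000] = 10.337343; exercise = 10.251336; V(3,1) = max -> 10.337343
  V(3,2) = exp(-r*dt) * [p*2.680000 + (1-p)*0.000000] = 1.165126; exercise = 0.000000; V(3,2) = max -> 1.165126
  V(3,3) = exp(-r*dt) * [p*0.000000 + (1-p)*0.000000] = 0.000000; exercise = 0.000000; V(3,3) = max -> 0.000000
  V(2,0) = exp(-r*dt) * [p*33.793563 + (1-p)*10.337343] = 20.491061; exercise = 20.319412; V(2,0) = max -> 20.491061
  V(2,1) = exp(-r*dt) * [p*10.337343 + (1-p)*1.165126] = 5.147793; exercise = 2.680000; V(2,1) = max -> 5.147793
  V(2,2) = exp(-r*dt) * [p*1.165126 + (1-p)*0.000000] = 0.506537; exercise = 0.000000; V(2,2) = max -> 0.506537
  V(1,0) = exp(-r*dt) * [p*20.491061 + (1-p)*5.147793] = 11.796425; exercise = 10.251336; V(1,0) = max -> 11.796425
  V(1,1) = exp(-r*dt) * [p*5.147793 + (1-p)*0.506537] = 2.522168; exercise = 0.000000; V(1,1) = max -> 2.522168
  V(0,0) = exp(-r*dt) * [p*11.796425 + (1-p)*2.522168] = 6.543442; exercise = 2.680000; V(0,0) = max -> 6.543442

Answer: Price = V(0,0) = 6.5434


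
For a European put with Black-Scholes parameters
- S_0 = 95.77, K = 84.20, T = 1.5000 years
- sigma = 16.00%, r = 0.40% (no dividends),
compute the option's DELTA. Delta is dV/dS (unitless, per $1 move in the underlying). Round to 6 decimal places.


d1 = 0.7856460858; d2 = 0.5896869064
phi(d1) = 0.2930071055; exp(-qT) = 1.0000000000; exp(-rT) = 0.9940179641
N(-d1) = 0.2160374285
Delta = -exp(-qT) * N(-d1) = -1.0000000000 * 0.2160374285 = -0.216037

Answer: Delta = -0.216037


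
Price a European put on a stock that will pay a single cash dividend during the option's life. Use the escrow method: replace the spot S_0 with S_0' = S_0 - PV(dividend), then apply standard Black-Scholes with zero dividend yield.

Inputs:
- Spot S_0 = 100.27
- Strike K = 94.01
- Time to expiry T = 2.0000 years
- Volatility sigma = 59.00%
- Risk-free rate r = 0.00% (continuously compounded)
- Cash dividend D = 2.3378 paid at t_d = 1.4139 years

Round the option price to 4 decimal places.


Answer: Price = 29.1171

Derivation:
PV(D) = D * exp(-r * t_d) = 2.3378 * 1.00000000 = 2.33780000
S_0' = S_0 - PV(D) = 100.2700 - 2.33780000 = 97.93220000
d1 = (ln(S_0'/K) + (r + sigma^2/2)*T) / (sigma*sqrt(T)) = 0.46618021
d2 = d1 - sigma*sqrt(T) = -0.36820579
exp(-rT) = 1.00000000
N(-d1) = 0.32054326; N(-d2) = 0.64364010
P = K * exp(-rT) * N(-d2) - S_0' * N(-d1) = 94.0100 * 1.00000000 * 0.64364010 - 97.93220000 * 0.32054326 = 29.1171


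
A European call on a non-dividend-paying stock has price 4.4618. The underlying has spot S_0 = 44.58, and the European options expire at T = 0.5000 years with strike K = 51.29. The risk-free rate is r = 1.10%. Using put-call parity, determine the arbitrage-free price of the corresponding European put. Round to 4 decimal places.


Answer: Put price = 10.8905

Derivation:
Put-call parity: C - P = S_0 * exp(-qT) - K * exp(-rT).
S_0 * exp(-qT) = 44.5800 * 1.00000000 = 44.58000000
K * exp(-rT) = 51.2900 * 0.99451510 = 51.00867934
P = C - S*exp(-qT) + K*exp(-rT)
P = 4.4618 - 44.58000000 + 51.00867934 = 10.8905


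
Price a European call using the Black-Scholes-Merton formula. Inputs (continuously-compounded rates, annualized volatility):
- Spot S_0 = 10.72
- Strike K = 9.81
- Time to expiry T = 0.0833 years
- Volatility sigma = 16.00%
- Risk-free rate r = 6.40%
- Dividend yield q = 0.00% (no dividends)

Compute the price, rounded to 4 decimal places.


d1 = (ln(S/K) + (r - q + 0.5*sigma^2) * T) / (sigma * sqrt(T)) = 2.05952422
d2 = d1 - sigma * sqrt(T) = 2.01334544
exp(-rT) = 0.99468299; exp(-qT) = 1.00000000
C = S_0 * exp(-qT) * N(d1) - K * exp(-rT) * N(d2)
N(d1) = 0.98027798; N(d2) = 0.97796085
C = 10.7200 * 1.00000000 * 0.98027798 - 9.8100 * 0.99468299 * 0.97796085 = 0.9658

Answer: Price = 0.9658


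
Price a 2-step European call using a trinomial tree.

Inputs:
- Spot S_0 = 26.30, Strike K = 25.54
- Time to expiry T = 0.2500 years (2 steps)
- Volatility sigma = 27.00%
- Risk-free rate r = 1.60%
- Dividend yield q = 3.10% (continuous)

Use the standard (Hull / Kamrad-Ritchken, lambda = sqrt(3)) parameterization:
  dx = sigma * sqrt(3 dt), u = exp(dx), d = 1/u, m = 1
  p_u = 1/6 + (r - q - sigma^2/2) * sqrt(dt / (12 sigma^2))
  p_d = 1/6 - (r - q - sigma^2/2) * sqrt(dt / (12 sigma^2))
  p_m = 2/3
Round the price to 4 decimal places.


Answer: Price = V(0,0) = 1.6899

Derivation:
dt = T/N = 0.125000; dx = sigma*sqrt(3*dt) = 0.165341
u = exp(dx) = 1.179795; d = 1/u = 0.847605
p_u = 0.147218, p_m = 0.666667, p_d = 0.186115
Discount per step: exp(-r*dt) = 0.998002
Stock lattice S(k, j) with j the centered position index:
  k=0: S(0,+0) = 26.3000
  k=1: S(1,-1) = 22.2920; S(1,+0) = 26.3000; S(1,+1) = 31.0286
  k=2: S(2,-2) = 18.8948; S(2,-1) = 22.2920; S(2,+0) = 26.3000; S(2,+1) = 31.0286; S(2,+2) = 36.6074
Terminal payoffs V(N, j) = max(S_T - K, 0):
  V(2,-2) = 0.000000; V(2,-1) = 0.000000; V(2,+0) = 0.760000; V(2,+1) = 5.488604; V(2,+2) = 11.067387
Backward induction: V(k, j) = exp(-r*dt) * [p_u * V(k+1, j+1) + p_m * V(k+1, j) + p_d * V(k+1, j-1)]
  V(1,-1) = exp(-r*dt) * [p_u*0.760000 + p_m*0.000000 + p_d*0.000000] = 0.111662
  V(1,+0) = exp(-r*dt) * [p_u*5.488604 + p_m*0.760000 + p_d*0.000000] = 1.312062
  V(1,+1) = exp(-r*dt) * [p_u*11.067387 + p_m*5.488604 + p_d*0.760000] = 5.418989
  V(0,+0) = exp(-r*dt) * [p_u*5.418989 + p_m*1.312062 + p_d*0.111662] = 1.689881


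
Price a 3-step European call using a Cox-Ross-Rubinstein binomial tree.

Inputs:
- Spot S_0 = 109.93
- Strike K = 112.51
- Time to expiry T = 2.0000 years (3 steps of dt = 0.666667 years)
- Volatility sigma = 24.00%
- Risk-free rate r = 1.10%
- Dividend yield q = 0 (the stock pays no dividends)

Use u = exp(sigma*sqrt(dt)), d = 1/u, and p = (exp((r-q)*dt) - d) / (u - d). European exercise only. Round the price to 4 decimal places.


dt = T/N = 0.666667
u = exp(sigma*sqrt(dt)) = 1.216477; d = 1/u = 0.822046
p = (exp((r-q)*dt) - d) / (u - d) = 0.469827
Discount per step: exp(-r*dt) = 0.992693
Stock lattice S(k, i) with i counting down-moves:
  k=0: S(0,0) = 109.9300
  k=1: S(1,0) = 133.7273; S(1,1) = 90.3675
  k=2: S(2,0) = 162.6763; S(2,1) = 109.9300; S(2,2) = 74.2862
  k=3: S(3,0) = 197.8920; S(3,1) = 133.7273; S(3,2) = 90.3675; S(3,3) = 61.0667
Terminal payoffs V(N, i) = max(S_T - K, 0):
  V(3,0) = 85.381982; V(3,1) = 21.217344; V(3,2) = 0.000000; V(3,3) = 0.000000
Backward induction: V(k, i) = exp(-r*dt) * [p * V(k+1, i) + (1-p) * V(k+1, i+1)].
  V(2,0) = exp(-r*dt) * [p*85.381982 + (1-p)*21.217344] = 50.988326
  V(2,1) = exp(-r*dt) * [p*21.217344 + (1-p)*0.000000] = 9.895643
  V(2,2) = exp(-r*dt) * [p*0.000000 + (1-p)*0.000000] = 0.000000
  V(1,0) = exp(-r*dt) * [p*50.988326 + (1-p)*9.895643] = 28.988725
  V(1,1) = exp(-r*dt) * [p*9.895643 + (1-p)*0.000000] = 4.615270
  V(0,0) = exp(-r*dt) * [p*28.988725 + (1-p)*4.615270] = 15.949183

Answer: Price = V(0,0) = 15.9492


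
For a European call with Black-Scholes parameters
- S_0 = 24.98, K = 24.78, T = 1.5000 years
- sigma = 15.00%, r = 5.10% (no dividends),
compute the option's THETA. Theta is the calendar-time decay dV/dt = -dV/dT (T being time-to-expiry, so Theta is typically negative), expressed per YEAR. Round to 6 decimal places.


Answer: Theta = -1.277579

Derivation:
d1 = 0.5520258728; d2 = 0.3683141421
phi(d1) = 0.3425612465; exp(-qT) = 1.0000000000; exp(-rT) = 0.9263529143
Theta = -S*exp(-qT)*phi(d1)*sigma/(2*sqrt(T)) - r*K*exp(-rT)*N(d2) + q*S*exp(-qT)*N(d1)
N(d1) = 0.7095346865; N(d2) = 0.6436804957; sqrt(T) = 1.2247448714
Term 1 = -24.9800 * 1.0000000000 * 0.3425612465 * 0.1500 / (2 * 1.2247448714) = -0.5240181121
Term 2 = -0.0510 * 24.7800 * 0.9263529143 * 0.6436804957 = -0.7535608025
Term 3 = 0 (no dividend yield, q = 0)
Theta = -0.5240181121 + (-0.7535608025) + (0.0000000000) = -1.277579


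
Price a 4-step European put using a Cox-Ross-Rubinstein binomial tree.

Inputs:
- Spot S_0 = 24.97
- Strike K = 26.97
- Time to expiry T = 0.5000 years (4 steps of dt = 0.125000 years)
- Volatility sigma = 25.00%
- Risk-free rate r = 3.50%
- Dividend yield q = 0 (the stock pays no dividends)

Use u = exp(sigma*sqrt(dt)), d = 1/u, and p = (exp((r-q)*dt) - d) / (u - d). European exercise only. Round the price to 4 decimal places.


Answer: Price = V(0,0) = 2.7734

Derivation:
dt = T/N = 0.125000
u = exp(sigma*sqrt(dt)) = 1.092412; d = 1/u = 0.915405
p = (exp((r-q)*dt) - d) / (u - d) = 0.502688
Discount per step: exp(-r*dt) = 0.995635
Stock lattice S(k, i) with i counting down-moves:
  k=0: S(0,0) = 24.9700
  k=1: S(1,0) = 27.2775; S(1,1) = 22.8577
  k=2: S(2,0) = 29.7983; S(2,1) = 24.9700; S(2,2) = 20.9240
  k=3: S(3,0) = 32.5520; S(3,1) = 27.2775; S(3,2) = 22.8577; S(3,3) = 19.1540
  k=4: S(4,0) = 35.5603; S(4,1) = 29.7983; S(4,2) = 24.9700; S(4,3) = 20.9240; S(4,4) = 17.5336
Terminal payoffs V(N, i) = max(K - S_T, 0):
  V(4,0) = 0.000000; V(4,1) = 0.000000; V(4,2) = 2.000000; V(4,3) = 6.045967; V(4,4) = 9.436353
Backward induction: V(k, i) = exp(-r*dt) * [p * V(k+1, i) + (1-p) * V(k+1, i+1)].
  V(3,0) = exp(-r*dt) * [p*0.000000 + (1-p)*0.000000] = 0.000000
  V(3,1) = exp(-r*dt) * [p*0.000000 + (1-p)*2.000000] = 0.990282
  V(3,2) = exp(-r*dt) * [p*2.000000 + (1-p)*6.045967] = 3.994593
  V(3,3) = exp(-r*dt) * [p*6.045967 + (1-p)*9.436353] = 7.698293
  V(2,0) = exp(-r*dt) * [p*0.000000 + (1-p)*0.990282] = 0.490329
  V(2,1) = exp(-r*dt) * [p*0.990282 + (1-p)*3.994593] = 2.473517
  V(2,2) = exp(-r*dt) * [p*3.994593 + (1-p)*7.698293] = 5.811009
  V(1,0) = exp(-r*dt) * [p*0.490329 + (1-p)*2.473517] = 1.470146
  V(1,1) = exp(-r*dt) * [p*2.473517 + (1-p)*5.811009] = 4.115248
  V(0,0) = exp(-r*dt) * [p*1.470146 + (1-p)*4.115248] = 2.773427


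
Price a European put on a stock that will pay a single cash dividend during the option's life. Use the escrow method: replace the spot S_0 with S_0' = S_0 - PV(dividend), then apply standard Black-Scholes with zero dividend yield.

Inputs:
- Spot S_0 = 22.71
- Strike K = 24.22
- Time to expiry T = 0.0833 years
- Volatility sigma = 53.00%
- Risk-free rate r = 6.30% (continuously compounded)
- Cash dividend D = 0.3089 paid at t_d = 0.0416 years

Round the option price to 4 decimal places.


PV(D) = D * exp(-r * t_d) = 0.3089 * 0.99738263 = 0.30809149
S_0' = S_0 - PV(D) = 22.7100 - 0.30809149 = 22.40190851
d1 = (ln(S_0'/K) + (r + sigma^2/2)*T) / (sigma*sqrt(T)) = -0.39933521
d2 = d1 - sigma*sqrt(T) = -0.55230243
exp(-rT) = 0.99476585
N(-d1) = 0.65517689; N(-d2) = 0.70962942
P = K * exp(-rT) * N(-d2) - S_0' * N(-d1) = 24.2200 * 0.99476585 * 0.70962942 - 22.40190851 * 0.65517689 = 2.4201

Answer: Price = 2.4201


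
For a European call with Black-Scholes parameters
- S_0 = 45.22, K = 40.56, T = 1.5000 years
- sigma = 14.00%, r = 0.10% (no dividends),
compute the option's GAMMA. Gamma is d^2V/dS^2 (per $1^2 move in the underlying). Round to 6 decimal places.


d1 = 0.7287646506; d2 = 0.5573003687
phi(d1) = 0.3059029173; exp(-qT) = 1.0000000000; exp(-rT) = 0.9985011244
Gamma = exp(-qT) * phi(d1) / (S * sigma * sqrt(T)) = 1.0000000000 * 0.3059029173 / (45.2200 * 0.1400 * 1.2247448714) = 0.039453

Answer: Gamma = 0.039453


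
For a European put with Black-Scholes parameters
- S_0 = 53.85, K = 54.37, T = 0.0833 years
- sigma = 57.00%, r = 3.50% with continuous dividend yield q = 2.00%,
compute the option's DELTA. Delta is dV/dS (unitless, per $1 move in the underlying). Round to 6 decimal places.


Answer: Delta = -0.486650

Derivation:
d1 = 0.0314351545; d2 = -0.1330767600
phi(d1) = 0.3987452179; exp(-qT) = 0.9983353870; exp(-rT) = 0.9970887459
N(-d1) = 0.4874612529
Delta = -exp(-qT) * N(-d1) = -0.9983353870 * 0.4874612529 = -0.486650


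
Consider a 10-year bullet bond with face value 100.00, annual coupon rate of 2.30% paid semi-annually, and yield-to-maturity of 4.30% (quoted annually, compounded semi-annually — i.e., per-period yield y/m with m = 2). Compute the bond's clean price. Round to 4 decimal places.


Coupon per period c = face * coupon_rate / m = 1.150000
Periods per year m = 2; per-period yield y/m = 0.021500
Number of cashflows N = 20
Cashflows (t years, CF_t, discount factor 1/(1+y/m)^(m*t), PV):
  t = 0.5000: CF_t = 1.150000, DF = 0.978953, PV = 1.125795
  t = 1.0000: CF_t = 1.150000, DF = 0.958348, PV = 1.102100
  t = 1.5000: CF_t = 1.150000, DF = 0.938177, PV = 1.078904
  t = 2.0000: CF_t = 1.150000, DF = 0.918431, PV = 1.056196
  t = 2.5000: CF_t = 1.150000, DF = 0.899100, PV = 1.033965
  t = 3.0000: CF_t = 1.150000, DF = 0.880177, PV = 1.012203
  t = 3.5000: CF_t = 1.150000, DF = 0.861651, PV = 0.990899
  t = 4.0000: CF_t = 1.150000, DF = 0.843515, PV = 0.970043
  t = 4.5000: CF_t = 1.150000, DF = 0.825762, PV = 0.949626
  t = 5.0000: CF_t = 1.150000, DF = 0.808381, PV = 0.929639
  t = 5.5000: CF_t = 1.150000, DF = 0.791367, PV = 0.910072
  t = 6.0000: CF_t = 1.150000, DF = 0.774711, PV = 0.890917
  t = 6.5000: CF_t = 1.150000, DF = 0.758405, PV = 0.872166
  t = 7.0000: CF_t = 1.150000, DF = 0.742442, PV = 0.853809
  t = 7.5000: CF_t = 1.150000, DF = 0.726816, PV = 0.835838
  t = 8.0000: CF_t = 1.150000, DF = 0.711518, PV = 0.818246
  t = 8.5000: CF_t = 1.150000, DF = 0.696543, PV = 0.801024
  t = 9.0000: CF_t = 1.150000, DF = 0.681882, PV = 0.784164
  t = 9.5000: CF_t = 1.150000, DF = 0.667530, PV = 0.767660
  t = 10.0000: CF_t = 101.150000, DF = 0.653480, PV = 66.099545
Price P = sum_t PV_t = 83.882810

Answer: Price = 83.8828


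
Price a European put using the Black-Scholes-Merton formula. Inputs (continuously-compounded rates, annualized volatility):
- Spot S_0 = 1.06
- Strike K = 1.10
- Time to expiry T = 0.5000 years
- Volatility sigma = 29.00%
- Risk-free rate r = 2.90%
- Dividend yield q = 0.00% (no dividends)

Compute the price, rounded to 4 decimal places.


d1 = (ln(S/K) + (r - q + 0.5*sigma^2) * T) / (sigma * sqrt(T)) = -0.00739425
d2 = d1 - sigma * sqrt(T) = -0.21245521
exp(-rT) = 0.98560462; exp(-qT) = 1.00000000
P = K * exp(-rT) * N(-d2) - S_0 * exp(-qT) * N(-d1)
N(-d1) = 0.50294985; N(-d2) = 0.58412404
P = 1.1000 * 0.98560462 * 0.58412404 - 1.0600 * 1.00000000 * 0.50294985 = 0.1002

Answer: Price = 0.1002


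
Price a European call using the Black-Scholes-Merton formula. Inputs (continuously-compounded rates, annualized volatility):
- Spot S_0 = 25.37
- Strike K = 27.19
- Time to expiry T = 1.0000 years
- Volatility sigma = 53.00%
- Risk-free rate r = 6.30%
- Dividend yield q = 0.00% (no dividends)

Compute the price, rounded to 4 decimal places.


Answer: Price = 5.2392

Derivation:
d1 = (ln(S/K) + (r - q + 0.5*sigma^2) * T) / (sigma * sqrt(T)) = 0.25314739
d2 = d1 - sigma * sqrt(T) = -0.27685261
exp(-rT) = 0.93894347; exp(-qT) = 1.00000000
C = S_0 * exp(-qT) * N(d1) - K * exp(-rT) * N(d2)
N(d1) = 0.59992284; N(d2) = 0.39094664
C = 25.3700 * 1.00000000 * 0.59992284 - 27.1900 * 0.93894347 * 0.39094664 = 5.2392


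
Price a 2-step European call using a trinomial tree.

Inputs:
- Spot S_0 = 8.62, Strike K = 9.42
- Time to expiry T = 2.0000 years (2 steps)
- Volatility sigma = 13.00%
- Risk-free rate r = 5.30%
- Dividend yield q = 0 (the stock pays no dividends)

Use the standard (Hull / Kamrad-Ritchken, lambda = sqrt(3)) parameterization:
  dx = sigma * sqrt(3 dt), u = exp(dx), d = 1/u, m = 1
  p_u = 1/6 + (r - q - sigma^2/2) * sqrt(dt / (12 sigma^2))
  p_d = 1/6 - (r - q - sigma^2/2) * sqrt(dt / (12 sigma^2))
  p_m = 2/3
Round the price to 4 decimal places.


dt = T/N = 1.000000; dx = sigma*sqrt(3*dt) = 0.225167
u = exp(dx) = 1.252531; d = 1/u = 0.798383
p_u = 0.265593, p_m = 0.666667, p_d = 0.067740
Discount per step: exp(-r*dt) = 0.948380
Stock lattice S(k, j) with j the centered position index:
  k=0: S(0,+0) = 8.6200
  k=1: S(1,-1) = 6.8821; S(1,+0) = 8.6200; S(1,+1) = 10.7968
  k=2: S(2,-2) = 5.4945; S(2,-1) = 6.8821; S(2,+0) = 8.6200; S(2,+1) = 10.7968; S(2,+2) = 13.5234
Terminal payoffs V(N, j) = max(S_T - K, 0):
  V(2,-2) = 0.000000; V(2,-1) = 0.000000; V(2,+0) = 0.000000; V(2,+1) = 1.376820; V(2,+2) = 4.103356
Backward induction: V(k, j) = exp(-r*dt) * [p_u * V(k+1, j+1) + p_m * V(k+1, j) + p_d * V(k+1, j-1)]
  V(1,-1) = exp(-r*dt) * [p_u*0.000000 + p_m*0.000000 + p_d*0.000000] = 0.000000
  V(1,+0) = exp(-r*dt) * [p_u*1.376820 + p_m*0.000000 + p_d*0.000000] = 0.346798
  V(1,+1) = exp(-r*dt) * [p_u*4.103356 + p_m*1.376820 + p_d*0.000000] = 1.904067
  V(0,+0) = exp(-r*dt) * [p_u*1.904067 + p_m*0.346798 + p_d*0.000000] = 0.698867

Answer: Price = V(0,0) = 0.6989


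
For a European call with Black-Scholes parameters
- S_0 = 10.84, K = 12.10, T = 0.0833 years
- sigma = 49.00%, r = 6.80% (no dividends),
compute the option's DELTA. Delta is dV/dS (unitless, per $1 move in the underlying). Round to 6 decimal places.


d1 = -0.6667812850; d2 = -0.8082038080
phi(d1) = 0.3194235946; exp(-qT) = 1.0000000000; exp(-rT) = 0.9943516125
N(d1) = 0.2524559243
Delta = exp(-qT) * N(d1) = 1.0000000000 * 0.2524559243 = 0.252456

Answer: Delta = 0.252456


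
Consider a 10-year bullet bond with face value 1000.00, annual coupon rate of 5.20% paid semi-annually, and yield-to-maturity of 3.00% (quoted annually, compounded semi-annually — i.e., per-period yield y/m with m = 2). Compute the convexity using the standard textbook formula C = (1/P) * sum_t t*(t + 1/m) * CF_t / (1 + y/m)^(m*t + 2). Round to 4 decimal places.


Coupon per period c = face * coupon_rate / m = 26.000000
Periods per year m = 2; per-period yield y/m = 0.015000
Number of cashflows N = 20
Cashflows (t years, CF_t, discount factor 1/(1+y/m)^(m*t), PV):
  t = 0.5000: CF_t = 26.000000, DF = 0.985222, PV = 25.615764
  t = 1.0000: CF_t = 26.000000, DF = 0.970662, PV = 25.237205
  t = 1.5000: CF_t = 26.000000, DF = 0.956317, PV = 24.864242
  t = 2.0000: CF_t = 26.000000, DF = 0.942184, PV = 24.496790
  t = 2.5000: CF_t = 26.000000, DF = 0.928260, PV = 24.134768
  t = 3.0000: CF_t = 26.000000, DF = 0.914542, PV = 23.778097
  t = 3.5000: CF_t = 26.000000, DF = 0.901027, PV = 23.426697
  t = 4.0000: CF_t = 26.000000, DF = 0.887711, PV = 23.080489
  t = 4.5000: CF_t = 26.000000, DF = 0.874592, PV = 22.739398
  t = 5.0000: CF_t = 26.000000, DF = 0.861667, PV = 22.403348
  t = 5.5000: CF_t = 26.000000, DF = 0.848933, PV = 22.072264
  t = 6.0000: CF_t = 26.000000, DF = 0.836387, PV = 21.746073
  t = 6.5000: CF_t = 26.000000, DF = 0.824027, PV = 21.424702
  t = 7.0000: CF_t = 26.000000, DF = 0.811849, PV = 21.108081
  t = 7.5000: CF_t = 26.000000, DF = 0.799852, PV = 20.796139
  t = 8.0000: CF_t = 26.000000, DF = 0.788031, PV = 20.488807
  t = 8.5000: CF_t = 26.000000, DF = 0.776385, PV = 20.186017
  t = 9.0000: CF_t = 26.000000, DF = 0.764912, PV = 19.887701
  t = 9.5000: CF_t = 26.000000, DF = 0.753607, PV = 19.593794
  t = 10.0000: CF_t = 1026.000000, DF = 0.742470, PV = 761.774649
Price P = sum_t PV_t = 1188.855027
Convexity numerator sum_t t*(t + 1/m) * CF_t / (1+y/m)^(m*t + 2):
  t = 0.5000: term = 12.432121
  t = 1.0000: term = 36.745185
  t = 1.5000: term = 72.404305
  t = 2.0000: term = 118.890485
  t = 2.5000: term = 175.700224
  t = 3.0000: term = 242.345137
  t = 3.5000: term = 318.351575
  t = 4.0000: term = 403.260264
  t = 4.5000: term = 496.625941
  t = 5.0000: term = 598.017007
  t = 5.5000: term = 707.015180
  t = 6.0000: term = 823.215167
  t = 6.5000: term = 946.224330
  t = 7.0000: term = 1075.662369
  t = 7.5000: term = 1211.161006
  t = 8.0000: term = 1352.363685
  t = 8.5000: term = 1498.925267
  t = 9.0000: term = 1650.511740
  t = 9.5000: term = 1806.799934
  t = 10.0000: term = 77639.678862
Convexity = (1/P) * sum = 91186.329785 / 1188.855027 = 76.700967

Answer: Convexity = 76.7010


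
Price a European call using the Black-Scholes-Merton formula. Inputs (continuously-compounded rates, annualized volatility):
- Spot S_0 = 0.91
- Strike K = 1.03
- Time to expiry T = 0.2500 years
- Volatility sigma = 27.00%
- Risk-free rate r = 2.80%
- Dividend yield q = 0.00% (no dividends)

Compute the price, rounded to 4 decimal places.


d1 = (ln(S/K) + (r - q + 0.5*sigma^2) * T) / (sigma * sqrt(T)) = -0.79819986
d2 = d1 - sigma * sqrt(T) = -0.93319986
exp(-rT) = 0.99302444; exp(-qT) = 1.00000000
C = S_0 * exp(-qT) * N(d1) - K * exp(-rT) * N(d2)
N(d1) = 0.21237726; N(d2) = 0.17535839
C = 0.9100 * 1.00000000 * 0.21237726 - 1.0300 * 0.99302444 * 0.17535839 = 0.0139

Answer: Price = 0.0139


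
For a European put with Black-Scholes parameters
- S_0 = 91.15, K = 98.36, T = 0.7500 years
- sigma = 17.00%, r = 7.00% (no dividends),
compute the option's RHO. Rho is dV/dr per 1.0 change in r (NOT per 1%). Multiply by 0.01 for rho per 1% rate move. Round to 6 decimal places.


d1 = -0.0868757033; d2 = -0.2341000219
phi(d1) = 0.3974396314; exp(-qT) = 1.0000000000; exp(-rT) = 0.9488543211
N(-d2) = 0.5925463355
Rho = -K*T*exp(-rT)*N(-d2) = -98.3600 * 0.7500 * 0.9488543211 * 0.5925463355 = -41.476456

Answer: Rho = -41.476456


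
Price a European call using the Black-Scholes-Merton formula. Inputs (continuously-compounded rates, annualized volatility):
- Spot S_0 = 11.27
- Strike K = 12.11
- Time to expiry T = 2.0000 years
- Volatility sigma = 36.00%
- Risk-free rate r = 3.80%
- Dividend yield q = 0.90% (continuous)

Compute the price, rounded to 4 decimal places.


d1 = (ln(S/K) + (r - q + 0.5*sigma^2) * T) / (sigma * sqrt(T)) = 0.22728135
d2 = d1 - sigma * sqrt(T) = -0.28183554
exp(-rT) = 0.92681621; exp(-qT) = 0.98216103
C = S_0 * exp(-qT) * N(d1) - K * exp(-rT) * N(d2)
N(d1) = 0.58989751; N(d2) = 0.38903481
C = 11.2700 * 0.98216103 * 0.58989751 - 12.1100 * 0.92681621 * 0.38903481 = 2.1631

Answer: Price = 2.1631


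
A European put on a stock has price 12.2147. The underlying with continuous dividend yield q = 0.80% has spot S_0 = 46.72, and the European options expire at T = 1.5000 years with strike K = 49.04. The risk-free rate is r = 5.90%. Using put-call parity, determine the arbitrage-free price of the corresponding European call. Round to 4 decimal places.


Put-call parity: C - P = S_0 * exp(-qT) - K * exp(-rT).
S_0 * exp(-qT) = 46.7200 * 0.98807171 = 46.16271042
K * exp(-rT) = 49.0400 * 0.91530311 = 44.88646455
C = P + S*exp(-qT) - K*exp(-rT)
C = 12.2147 + 46.16271042 - 44.88646455 = 13.4909

Answer: Call price = 13.4909


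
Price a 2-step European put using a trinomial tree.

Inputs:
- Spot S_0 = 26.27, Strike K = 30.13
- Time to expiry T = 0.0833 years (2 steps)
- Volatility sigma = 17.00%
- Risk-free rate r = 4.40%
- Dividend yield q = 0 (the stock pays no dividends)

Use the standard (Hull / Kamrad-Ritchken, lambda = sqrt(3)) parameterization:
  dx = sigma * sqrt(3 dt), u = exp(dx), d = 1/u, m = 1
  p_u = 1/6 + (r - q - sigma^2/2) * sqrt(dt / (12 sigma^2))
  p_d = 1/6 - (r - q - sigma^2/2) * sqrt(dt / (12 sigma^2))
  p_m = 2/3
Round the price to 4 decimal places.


Answer: Price = V(0,0) = 3.7498

Derivation:
dt = T/N = 0.041650; dx = sigma*sqrt(3*dt) = 0.060092
u = exp(dx) = 1.061934; d = 1/u = 0.941678
p_u = 0.176907, p_m = 0.666667, p_d = 0.156426
Discount per step: exp(-r*dt) = 0.998169
Stock lattice S(k, j) with j the centered position index:
  k=0: S(0,+0) = 26.2700
  k=1: S(1,-1) = 24.7379; S(1,+0) = 26.2700; S(1,+1) = 27.8970
  k=2: S(2,-2) = 23.2951; S(2,-1) = 24.7379; S(2,+0) = 26.2700; S(2,+1) = 27.8970; S(2,+2) = 29.6248
Terminal payoffs V(N, j) = max(K - S_T, 0):
  V(2,-2) = 6.834889; V(2,-1) = 5.392123; V(2,+0) = 3.860000; V(2,+1) = 2.232986; V(2,+2) = 0.505204
Backward induction: V(k, j) = exp(-r*dt) * [p_u * V(k+1, j+1) + p_m * V(k+1, j) + p_d * V(k+1, j-1)]
  V(1,-1) = exp(-r*dt) * [p_u*3.860000 + p_m*5.392123 + p_d*6.834889] = 5.336976
  V(1,+0) = exp(-r*dt) * [p_u*2.232986 + p_m*3.860000 + p_d*5.392123] = 3.804854
  V(1,+1) = exp(-r*dt) * [p_u*0.505204 + p_m*2.232986 + p_d*3.860000] = 2.177841
  V(0,+0) = exp(-r*dt) * [p_u*2.177841 + p_m*3.804854 + p_d*5.336976] = 3.749809


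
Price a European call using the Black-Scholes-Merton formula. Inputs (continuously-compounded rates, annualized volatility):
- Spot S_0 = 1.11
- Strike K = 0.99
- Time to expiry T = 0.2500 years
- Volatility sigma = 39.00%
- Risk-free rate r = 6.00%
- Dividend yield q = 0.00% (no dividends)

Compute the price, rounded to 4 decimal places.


d1 = (ln(S/K) + (r - q + 0.5*sigma^2) * T) / (sigma * sqrt(T)) = 0.76114283
d2 = d1 - sigma * sqrt(T) = 0.56614283
exp(-rT) = 0.98511194; exp(-qT) = 1.00000000
C = S_0 * exp(-qT) * N(d1) - K * exp(-rT) * N(d2)
N(d1) = 0.77671412; N(d2) = 0.71435165
C = 1.1100 * 1.00000000 * 0.77671412 - 0.9900 * 0.98511194 * 0.71435165 = 0.1655

Answer: Price = 0.1655


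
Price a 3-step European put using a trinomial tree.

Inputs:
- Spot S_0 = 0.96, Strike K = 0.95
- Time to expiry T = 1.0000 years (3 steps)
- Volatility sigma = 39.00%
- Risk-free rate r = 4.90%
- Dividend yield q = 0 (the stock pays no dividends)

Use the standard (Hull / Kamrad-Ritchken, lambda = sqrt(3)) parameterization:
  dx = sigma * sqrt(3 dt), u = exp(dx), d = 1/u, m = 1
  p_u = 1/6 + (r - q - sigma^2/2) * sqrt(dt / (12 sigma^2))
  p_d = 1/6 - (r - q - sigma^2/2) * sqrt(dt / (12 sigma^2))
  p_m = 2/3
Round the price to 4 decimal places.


Answer: Price = V(0,0) = 0.1065

Derivation:
dt = T/N = 0.333333; dx = sigma*sqrt(3*dt) = 0.390000
u = exp(dx) = 1.476981; d = 1/u = 0.677057
p_u = 0.155107, p_m = 0.666667, p_d = 0.178226
Discount per step: exp(-r*dt) = 0.983799
Stock lattice S(k, j) with j the centered position index:
  k=0: S(0,+0) = 0.9600
  k=1: S(1,-1) = 0.6500; S(1,+0) = 0.9600; S(1,+1) = 1.4179
  k=2: S(2,-2) = 0.4401; S(2,-1) = 0.6500; S(2,+0) = 0.9600; S(2,+1) = 1.4179; S(2,+2) = 2.0942
  k=3: S(3,-3) = 0.2980; S(3,-2) = 0.4401; S(3,-1) = 0.6500; S(3,+0) = 0.9600; S(3,+1) = 1.4179; S(3,+2) = 2.0942; S(3,+3) = 3.0931
Terminal payoffs V(N, j) = max(K - S_T, 0):
  V(3,-3) = 0.652048; V(3,-2) = 0.509930; V(3,-1) = 0.300025; V(3,+0) = 0.000000; V(3,+1) = 0.000000; V(3,+2) = 0.000000; V(3,+3) = 0.000000
Backward induction: V(k, j) = exp(-r*dt) * [p_u * V(k+1, j+1) + p_m * V(k+1, j) + p_d * V(k+1, j-1)]
  V(2,-2) = exp(-r*dt) * [p_u*0.300025 + p_m*0.509930 + p_d*0.652048] = 0.494558
  V(2,-1) = exp(-r*dt) * [p_u*0.000000 + p_m*0.300025 + p_d*0.509930] = 0.286187
  V(2,+0) = exp(-r*dt) * [p_u*0.000000 + p_m*0.000000 + p_d*0.300025] = 0.052606
  V(2,+1) = exp(-r*dt) * [p_u*0.000000 + p_m*0.000000 + p_d*0.000000] = 0.000000
  V(2,+2) = exp(-r*dt) * [p_u*0.000000 + p_m*0.000000 + p_d*0.000000] = 0.000000
  V(1,-1) = exp(-r*dt) * [p_u*0.052606 + p_m*0.286187 + p_d*0.494558] = 0.282443
  V(1,+0) = exp(-r*dt) * [p_u*0.000000 + p_m*0.052606 + p_d*0.286187] = 0.084682
  V(1,+1) = exp(-r*dt) * [p_u*0.000000 + p_m*0.000000 + p_d*0.052606] = 0.009224
  V(0,+0) = exp(-r*dt) * [p_u*0.009224 + p_m*0.084682 + p_d*0.282443] = 0.106471


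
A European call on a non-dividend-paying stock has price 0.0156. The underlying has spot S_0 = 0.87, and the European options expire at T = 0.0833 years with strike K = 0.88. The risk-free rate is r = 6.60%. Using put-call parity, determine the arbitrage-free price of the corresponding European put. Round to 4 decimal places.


Put-call parity: C - P = S_0 * exp(-qT) - K * exp(-rT).
S_0 * exp(-qT) = 0.8700 * 1.00000000 = 0.87000000
K * exp(-rT) = 0.8800 * 0.99451729 = 0.87517521
P = C - S*exp(-qT) + K*exp(-rT)
P = 0.0156 - 0.87000000 + 0.87517521 = 0.0208

Answer: Put price = 0.0208


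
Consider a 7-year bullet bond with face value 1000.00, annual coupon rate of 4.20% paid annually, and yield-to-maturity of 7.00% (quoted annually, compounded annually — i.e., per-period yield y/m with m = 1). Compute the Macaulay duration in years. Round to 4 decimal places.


Coupon per period c = face * coupon_rate / m = 42.000000
Periods per year m = 1; per-period yield y/m = 0.070000
Number of cashflows N = 7
Cashflows (t years, CF_t, discount factor 1/(1+y/m)^(m*t), PV):
  t = 1.0000: CF_t = 42.000000, DF = 0.934579, PV = 39.252336
  t = 2.0000: CF_t = 42.000000, DF = 0.873439, PV = 36.684427
  t = 3.0000: CF_t = 42.000000, DF = 0.816298, PV = 34.284511
  t = 4.0000: CF_t = 42.000000, DF = 0.762895, PV = 32.041599
  t = 5.0000: CF_t = 42.000000, DF = 0.712986, PV = 29.945420
  t = 6.0000: CF_t = 42.000000, DF = 0.666342, PV = 27.986373
  t = 7.0000: CF_t = 1042.000000, DF = 0.622750, PV = 648.905231
Price P = sum_t PV_t = 849.099897
Macaulay numerator sum_t t * PV_t:
  t * PV_t at t = 1.0000: 39.252336
  t * PV_t at t = 2.0000: 73.368853
  t * PV_t at t = 3.0000: 102.853532
  t * PV_t at t = 4.0000: 128.166396
  t * PV_t at t = 5.0000: 149.727098
  t * PV_t at t = 6.0000: 167.918240
  t * PV_t at t = 7.0000: 4542.336617
Macaulay duration D = (sum_t t * PV_t) / P = 5203.623073 / 849.099897 = 6.128399

Answer: Macaulay duration = 6.1284 years


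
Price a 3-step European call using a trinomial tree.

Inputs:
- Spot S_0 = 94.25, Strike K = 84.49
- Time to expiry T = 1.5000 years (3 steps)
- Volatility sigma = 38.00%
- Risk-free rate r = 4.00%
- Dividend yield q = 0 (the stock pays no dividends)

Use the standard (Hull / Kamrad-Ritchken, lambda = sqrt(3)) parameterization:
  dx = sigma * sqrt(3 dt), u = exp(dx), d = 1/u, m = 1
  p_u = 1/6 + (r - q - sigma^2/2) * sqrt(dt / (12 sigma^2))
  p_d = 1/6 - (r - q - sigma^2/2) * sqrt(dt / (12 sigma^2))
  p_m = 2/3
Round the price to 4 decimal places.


Answer: Price = V(0,0) = 24.2280

Derivation:
dt = T/N = 0.500000; dx = sigma*sqrt(3*dt) = 0.465403
u = exp(dx) = 1.592656; d = 1/u = 0.627882
p_u = 0.149370, p_m = 0.666667, p_d = 0.183964
Discount per step: exp(-r*dt) = 0.980199
Stock lattice S(k, j) with j the centered position index:
  k=0: S(0,+0) = 94.2500
  k=1: S(1,-1) = 59.1779; S(1,+0) = 94.2500; S(1,+1) = 150.1078
  k=2: S(2,-2) = 37.1567; S(2,-1) = 59.1779; S(2,+0) = 94.2500; S(2,+1) = 150.1078; S(2,+2) = 239.0701
  k=3: S(3,-3) = 23.3300; S(3,-2) = 37.1567; S(3,-1) = 59.1779; S(3,+0) = 94.2500; S(3,+1) = 150.1078; S(3,+2) = 239.0701; S(3,+3) = 380.7565
Terminal payoffs V(N, j) = max(S_T - K, 0):
  V(3,-3) = 0.000000; V(3,-2) = 0.000000; V(3,-1) = 0.000000; V(3,+0) = 9.760000; V(3,+1) = 65.617826; V(3,+2) = 154.580127; V(3,+3) = 296.266468
Backward induction: V(k, j) = exp(-r*dt) * [p_u * V(k+1, j+1) + p_m * V(k+1, j) + p_d * V(k+1, j-1)]
  V(2,-2) = exp(-r*dt) * [p_u*0.000000 + p_m*0.000000 + p_d*0.000000] = 0.000000
  V(2,-1) = exp(-r*dt) * [p_u*9.760000 + p_m*0.000000 + p_d*0.000000] = 1.428982
  V(2,+0) = exp(-r*dt) * [p_u*65.617826 + p_m*9.760000 + p_d*0.000000] = 15.985070
  V(2,+1) = exp(-r*dt) * [p_u*154.580127 + p_m*65.617826 + p_d*9.760000] = 67.271338
  V(2,+2) = exp(-r*dt) * [p_u*296.266468 + p_m*154.580127 + p_d*65.617826] = 156.222080
  V(1,-1) = exp(-r*dt) * [p_u*15.985070 + p_m*1.428982 + p_d*0.000000] = 3.274199
  V(1,+0) = exp(-r*dt) * [p_u*67.271338 + p_m*15.985070 + p_d*1.428982] = 20.552710
  V(1,+1) = exp(-r*dt) * [p_u*156.222080 + p_m*67.271338 + p_d*15.985070] = 69.714762
  V(0,+0) = exp(-r*dt) * [p_u*69.714762 + p_m*20.552710 + p_d*3.274199] = 24.227984


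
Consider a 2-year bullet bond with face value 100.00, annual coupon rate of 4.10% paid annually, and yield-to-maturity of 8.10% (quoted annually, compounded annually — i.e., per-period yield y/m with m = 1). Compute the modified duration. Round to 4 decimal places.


Answer: Modified duration = 1.8124

Derivation:
Coupon per period c = face * coupon_rate / m = 4.100000
Periods per year m = 1; per-period yield y/m = 0.081000
Number of cashflows N = 2
Cashflows (t years, CF_t, discount factor 1/(1+y/m)^(m*t), PV):
  t = 1.0000: CF_t = 4.100000, DF = 0.925069, PV = 3.792784
  t = 2.0000: CF_t = 104.100000, DF = 0.855753, PV = 89.083925
Price P = sum_t PV_t = 92.876709
First compute Macaulay numerator sum_t t * PV_t:
  t * PV_t at t = 1.0000: 3.792784
  t * PV_t at t = 2.0000: 178.167849
Macaulay duration D = 181.960634 / 92.876709 = 1.959163
Modified duration = D / (1 + y/m) = 1.959163 / (1 + 0.081000) = 1.812362


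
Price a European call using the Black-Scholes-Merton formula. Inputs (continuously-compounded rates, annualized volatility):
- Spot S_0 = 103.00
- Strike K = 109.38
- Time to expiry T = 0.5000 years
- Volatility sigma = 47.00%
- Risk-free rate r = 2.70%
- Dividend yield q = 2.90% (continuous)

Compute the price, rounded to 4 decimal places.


Answer: Price = 10.8527

Derivation:
d1 = (ln(S/K) + (r - q + 0.5*sigma^2) * T) / (sigma * sqrt(T)) = -0.01767487
d2 = d1 - sigma * sqrt(T) = -0.35001506
exp(-rT) = 0.98659072; exp(-qT) = 0.98560462
C = S_0 * exp(-qT) * N(d1) - K * exp(-rT) * N(d2)
N(d1) = 0.49294911; N(d2) = 0.36316370
C = 103.0000 * 0.98560462 * 0.49294911 - 109.3800 * 0.98659072 * 0.36316370 = 10.8527


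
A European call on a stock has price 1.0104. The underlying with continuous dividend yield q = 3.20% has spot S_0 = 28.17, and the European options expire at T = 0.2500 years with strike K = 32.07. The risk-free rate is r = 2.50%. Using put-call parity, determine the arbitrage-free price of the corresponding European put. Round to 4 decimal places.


Put-call parity: C - P = S_0 * exp(-qT) - K * exp(-rT).
S_0 * exp(-qT) = 28.1700 * 0.99203191 = 27.94553904
K * exp(-rT) = 32.0700 * 0.99376949 = 31.87018756
P = C - S*exp(-qT) + K*exp(-rT)
P = 1.0104 - 27.94553904 + 31.87018756 = 4.9350

Answer: Put price = 4.9350


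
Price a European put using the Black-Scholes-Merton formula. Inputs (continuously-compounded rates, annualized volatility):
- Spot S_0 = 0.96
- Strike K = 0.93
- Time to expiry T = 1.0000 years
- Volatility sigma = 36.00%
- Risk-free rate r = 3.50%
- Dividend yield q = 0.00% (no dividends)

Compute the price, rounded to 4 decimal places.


d1 = (ln(S/K) + (r - q + 0.5*sigma^2) * T) / (sigma * sqrt(T)) = 0.36541305
d2 = d1 - sigma * sqrt(T) = 0.00541305
exp(-rT) = 0.96560542; exp(-qT) = 1.00000000
P = K * exp(-rT) * N(-d2) - S_0 * exp(-qT) * N(-d1)
N(-d1) = 0.35740155; N(-d2) = 0.49784052
P = 0.9300 * 0.96560542 * 0.49784052 - 0.9600 * 1.00000000 * 0.35740155 = 0.1040

Answer: Price = 0.1040


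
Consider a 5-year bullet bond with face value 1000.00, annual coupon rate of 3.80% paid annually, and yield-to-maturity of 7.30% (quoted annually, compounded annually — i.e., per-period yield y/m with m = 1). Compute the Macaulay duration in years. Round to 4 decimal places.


Coupon per period c = face * coupon_rate / m = 38.000000
Periods per year m = 1; per-period yield y/m = 0.073000
Number of cashflows N = 5
Cashflows (t years, CF_t, discount factor 1/(1+y/m)^(m*t), PV):
  t = 1.0000: CF_t = 38.000000, DF = 0.931966, PV = 35.414725
  t = 2.0000: CF_t = 38.000000, DF = 0.868561, PV = 33.005336
  t = 3.0000: CF_t = 38.000000, DF = 0.809470, PV = 30.759865
  t = 4.0000: CF_t = 38.000000, DF = 0.754399, PV = 28.667163
  t = 5.0000: CF_t = 1038.000000, DF = 0.703075, PV = 729.791404
Price P = sum_t PV_t = 857.638493
Macaulay numerator sum_t t * PV_t:
  t * PV_t at t = 1.0000: 35.414725
  t * PV_t at t = 2.0000: 66.010671
  t * PV_t at t = 3.0000: 92.279596
  t * PV_t at t = 4.0000: 114.668650
  t * PV_t at t = 5.0000: 3648.957020
Macaulay duration D = (sum_t t * PV_t) / P = 3957.330663 / 857.638493 = 4.614218

Answer: Macaulay duration = 4.6142 years


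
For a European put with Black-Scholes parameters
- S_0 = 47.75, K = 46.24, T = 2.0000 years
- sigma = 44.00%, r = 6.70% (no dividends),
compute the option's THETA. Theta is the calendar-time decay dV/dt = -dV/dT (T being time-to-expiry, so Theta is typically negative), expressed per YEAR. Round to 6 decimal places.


d1 = 0.5781141807; d2 = -0.0441397868
phi(d1) = 0.3375483444; exp(-qT) = 1.0000000000; exp(-rT) = 0.8745900646
Theta = -S*exp(-qT)*phi(d1)*sigma/(2*sqrt(T)) + r*K*exp(-rT)*N(-d2) - q*S*exp(-qT)*N(-d1)
N(-d1) = 0.2815935168; N(-d2) = 0.5176035108; sqrt(T) = 1.4142135624
Term 1 = -47.7500 * 1.0000000000 * 0.3375483444 * 0.4400 / (2 * 1.4142135624) = -2.5073620083
Term 2 = 0.0670 * 46.2400 * 0.8745900646 * 0.5176035108 = 1.4024725861
Term 3 = 0 (no dividend yield, q = 0)
Theta = -2.5073620083 + (1.4024725861) + (0.0000000000) = -1.104889

Answer: Theta = -1.104889
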